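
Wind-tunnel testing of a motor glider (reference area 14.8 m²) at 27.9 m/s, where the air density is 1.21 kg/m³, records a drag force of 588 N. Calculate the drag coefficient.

From D = ½ρv²S·CD, rearranging gives CD = 2D/(ρv²S).
CD = 2 × 588 / (1.21 × 27.9² × 14.8) = 0.0844

CD = 0.0844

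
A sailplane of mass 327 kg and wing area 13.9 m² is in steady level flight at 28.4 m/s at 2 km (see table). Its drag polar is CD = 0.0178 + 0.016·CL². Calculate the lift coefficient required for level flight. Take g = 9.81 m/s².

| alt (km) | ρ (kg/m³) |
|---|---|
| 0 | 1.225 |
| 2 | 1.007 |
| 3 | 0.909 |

CL = 0.568

At 2 km, from the table: ρ = 1.007 kg/m³.
Level flight ⇒ L = W = m·g = 327 × 9.81 = 3207.9 N.
Dynamic pressure q = 0.5 × 1.007 × 28.4² = 406.1 Pa.
CL = 2W/(ρv²S) = 2×3207.9/(1.007×28.4²×13.9) = 0.5683.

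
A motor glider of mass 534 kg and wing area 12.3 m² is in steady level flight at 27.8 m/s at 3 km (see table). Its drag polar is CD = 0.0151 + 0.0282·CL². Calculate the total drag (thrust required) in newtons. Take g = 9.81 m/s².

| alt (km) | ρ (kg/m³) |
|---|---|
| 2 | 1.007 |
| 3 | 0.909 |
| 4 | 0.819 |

At 3 km, from the table: ρ = 0.909 kg/m³.
In steady level flight, lift balances weight: W = mg = 534 × 9.81 = 5238.5 N.
q = ½ρv² = ½ × 0.909 × 27.8² = 351.3 Pa.
Required CL = L/(qS) = 5238.5/(351.3·12.3) = 1.212.
CD = 0.0151 + 0.0282 × 1.212² = 0.05656.
D = q·S·CD = 351.3 × 12.3 × 0.05656 = 244.4 N

D = 244 N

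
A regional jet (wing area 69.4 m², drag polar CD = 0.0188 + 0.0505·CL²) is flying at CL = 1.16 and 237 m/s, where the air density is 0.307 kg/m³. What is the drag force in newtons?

D = 51900 N

CD = 0.0188 + 0.0505 × 1.16² = 0.08675
D = ½ρv²S·CD = ½ × 0.307 × 237² × 69.4 × 0.08675 = 51900 N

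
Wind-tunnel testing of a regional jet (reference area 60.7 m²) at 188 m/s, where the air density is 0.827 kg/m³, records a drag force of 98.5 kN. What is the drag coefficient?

CD = 0.111

From D = ½ρv²S·CD, rearranging gives CD = 2D/(ρv²S).
CD = 2 × 98500 / (0.827 × 188² × 60.7) = 0.111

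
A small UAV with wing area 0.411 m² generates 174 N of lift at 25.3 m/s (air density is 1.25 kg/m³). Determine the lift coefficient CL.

From L = ½ρv²S·CL, rearranging gives CL = 2L/(ρv²S).
CL = 2 × 174 / (1.25 × 25.3² × 0.411) = 1.06

CL = 1.06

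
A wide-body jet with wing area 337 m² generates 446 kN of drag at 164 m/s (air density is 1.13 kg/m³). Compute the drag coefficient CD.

From D = ½ρv²S·CD, rearranging gives CD = 2D/(ρv²S).
CD = 2 × 4.46×10^5 / (1.13 × 164² × 337) = 0.0871

CD = 0.0871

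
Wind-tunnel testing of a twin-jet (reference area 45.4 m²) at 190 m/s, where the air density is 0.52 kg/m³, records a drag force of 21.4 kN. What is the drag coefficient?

From D = ½ρv²S·CD, rearranging gives CD = 2D/(ρv²S).
CD = 2 × 21400 / (0.52 × 190² × 45.4) = 0.0502

CD = 0.0502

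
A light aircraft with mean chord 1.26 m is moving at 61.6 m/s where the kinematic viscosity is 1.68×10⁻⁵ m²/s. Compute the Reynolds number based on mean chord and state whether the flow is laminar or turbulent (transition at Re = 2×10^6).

Re = 4.62×10^6 (turbulent)

Re = v·c/ν = 61.6 × 1.26 / (1.68×10⁻⁵) = 4.62×10^6
Since 4.62×10^6 > 2×10^6, the flow is turbulent.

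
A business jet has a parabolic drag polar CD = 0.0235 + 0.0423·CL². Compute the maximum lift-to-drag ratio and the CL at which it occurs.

(L/D)max = 15.9, at CL = 0.745

For CD = CD0 + K·CL², (L/D)max occurs at CL* = √(CD0/K) and equals 1/(2√(K·CD0)).
(L/D)max = 1/(2√(0.0423 × 0.0235)) = 1/(2 × 0.03153) = 15.9
CL* = √(0.0235/0.0423) = 0.745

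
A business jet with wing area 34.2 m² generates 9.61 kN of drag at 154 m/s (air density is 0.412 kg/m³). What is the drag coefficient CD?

From D = ½ρv²S·CD, rearranging gives CD = 2D/(ρv²S).
CD = 2 × 9610 / (0.412 × 154² × 34.2) = 0.0575

CD = 0.0575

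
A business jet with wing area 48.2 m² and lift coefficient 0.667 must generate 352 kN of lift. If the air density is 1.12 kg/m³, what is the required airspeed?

L = ½ρv²S·CL ⇒ v = √(2L/(ρ·S·CL))
v = √(2 × 3.52×10^5 / (1.12 × 48.2 × 0.667)) = √19550 = 140 m/s

v = 140 m/s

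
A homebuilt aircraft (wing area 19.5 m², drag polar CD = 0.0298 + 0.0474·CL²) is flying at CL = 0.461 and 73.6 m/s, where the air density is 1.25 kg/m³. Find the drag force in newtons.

D = 2630 N

CD = 0.0298 + 0.0474 × 0.461² = 0.03987
D = ½ρv²S·CD = ½ × 1.25 × 73.6² × 19.5 × 0.03987 = 2630 N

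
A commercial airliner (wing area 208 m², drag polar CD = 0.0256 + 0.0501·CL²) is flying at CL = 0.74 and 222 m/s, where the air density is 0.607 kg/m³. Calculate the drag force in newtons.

D = 1.65×10^5 N

CD = 0.0256 + 0.0501 × 0.74² = 0.05303
D = ½ρv²S·CD = ½ × 0.607 × 222² × 208 × 0.05303 = 1.65×10^5 N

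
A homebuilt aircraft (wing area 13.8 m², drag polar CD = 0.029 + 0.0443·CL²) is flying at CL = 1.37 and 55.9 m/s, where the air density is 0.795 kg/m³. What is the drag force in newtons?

D = 1920 N

CD = 0.029 + 0.0443 × 1.37² = 0.1121
D = ½ρv²S·CD = ½ × 0.795 × 55.9² × 13.8 × 0.1121 = 1920 N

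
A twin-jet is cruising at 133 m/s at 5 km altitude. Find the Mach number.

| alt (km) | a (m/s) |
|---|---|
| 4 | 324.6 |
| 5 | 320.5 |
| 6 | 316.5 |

At 5 km, from the table: a = 320.5 m/s.
M = v/a = 133 / 320.5 = 0.415

M = 0.415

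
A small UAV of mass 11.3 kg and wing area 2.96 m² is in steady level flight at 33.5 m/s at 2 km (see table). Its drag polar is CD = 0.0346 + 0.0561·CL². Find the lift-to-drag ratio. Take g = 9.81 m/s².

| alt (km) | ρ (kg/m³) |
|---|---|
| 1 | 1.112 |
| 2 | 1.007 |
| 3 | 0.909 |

At 2 km, from the table: ρ = 1.007 kg/m³.
Weight W = mg = 11.3 × 9.81 = 110.85 N; in level flight L = W.
Dynamic pressure q = 0.5 × 1.007 × 33.5² = 565.1 Pa.
CL = 2W/(ρv²S) = 2×110.85/(1.007×33.5²×2.96) = 0.06628.
CD = 0.0346 + 0.0561 × 0.06628² = 0.03485.
L/D = CL/CD = 0.06628 / 0.03485 = 1.9

L/D = 1.9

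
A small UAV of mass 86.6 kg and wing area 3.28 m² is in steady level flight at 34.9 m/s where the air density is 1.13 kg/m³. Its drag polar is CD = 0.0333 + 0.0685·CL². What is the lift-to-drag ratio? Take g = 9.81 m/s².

In steady level flight, lift balances weight: W = mg = 86.6 × 9.81 = 849.55 N.
Dynamic pressure q = 0.5 × 1.13 × 34.9² = 688.2 Pa.
Required CL = L/(qS) = 849.55/(688.2·3.28) = 0.3764.
CD = 0.0333 + 0.0685 × 0.3764² = 0.043.
L/D = CL/CD = 0.3764 / 0.043 = 8.75

L/D = 8.75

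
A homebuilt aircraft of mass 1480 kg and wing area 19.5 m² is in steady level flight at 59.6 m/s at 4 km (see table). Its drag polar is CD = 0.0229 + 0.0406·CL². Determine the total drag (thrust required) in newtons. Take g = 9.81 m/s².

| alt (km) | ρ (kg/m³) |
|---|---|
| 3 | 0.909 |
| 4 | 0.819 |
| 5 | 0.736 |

D = 951 N

At 4 km, from the table: ρ = 0.819 kg/m³.
Weight W = mg = 1480 × 9.81 = 14519 N; in level flight L = W.
Dynamic pressure q = 0.5 × 0.819 × 59.6² = 1455 Pa.
Required CL = L/(qS) = 14519/(1455·19.5) = 0.5119.
CD = 0.0229 + 0.0406 × 0.5119² = 0.03354.
D = q·S·CD = 1455 × 19.5 × 0.03354 = 951.3 N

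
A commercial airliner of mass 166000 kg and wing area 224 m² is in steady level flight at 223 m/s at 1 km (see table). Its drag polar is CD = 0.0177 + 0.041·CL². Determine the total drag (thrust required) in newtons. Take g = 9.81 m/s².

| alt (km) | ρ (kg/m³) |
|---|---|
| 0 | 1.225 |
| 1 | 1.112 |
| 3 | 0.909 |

At 1 km, from the table: ρ = 1.112 kg/m³.
Level flight ⇒ L = W = m·g = 166000 × 9.81 = 1.6285×10^6 N.
Dynamic pressure q = 0.5 × 1.112 × 223² = 27650 Pa.
Required CL = L/(qS) = 1.6285×10^6/(27650·224) = 0.2629.
CD = 0.0177 + 0.041 × 0.2629² = 0.02053.
D = q·S·CD = 27650 × 224 × 0.02053 = 1.272×10^5 N

D = 1.27×10^5 N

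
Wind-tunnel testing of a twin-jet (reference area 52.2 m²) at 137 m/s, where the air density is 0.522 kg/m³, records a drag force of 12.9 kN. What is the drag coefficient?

CD = 0.0504

From D = ½ρv²S·CD, rearranging gives CD = 2D/(ρv²S).
CD = 2 × 12900 / (0.522 × 137² × 52.2) = 0.0504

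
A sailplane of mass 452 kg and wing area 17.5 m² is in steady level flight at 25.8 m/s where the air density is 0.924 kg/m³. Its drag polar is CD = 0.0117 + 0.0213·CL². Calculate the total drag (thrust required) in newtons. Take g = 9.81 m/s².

In steady level flight, lift balances weight: W = mg = 452 × 9.81 = 4434.1 N.
q = ½ρv² = ½ × 0.924 × 25.8² = 307.5 Pa.
CL = W/(q·S) = 4434.1 / (307.5 × 17.5) = 0.8239.
CD = 0.0117 + 0.0213 × 0.8239² = 0.02616.
D = q·S·CD = 307.5 × 17.5 × 0.02616 = 140.8 N

D = 141 N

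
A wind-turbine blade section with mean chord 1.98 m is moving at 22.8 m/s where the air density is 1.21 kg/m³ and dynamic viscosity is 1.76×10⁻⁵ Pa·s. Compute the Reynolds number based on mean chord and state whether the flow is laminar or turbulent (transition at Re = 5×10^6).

Re = ρ·v·c/μ = 1.21 × 22.8 × 1.98 / (1.76×10⁻⁵) = 3.1×10^6
Since 3.1×10^6 < 5×10^6, the flow is laminar.

Re = 3.1×10^6 (laminar)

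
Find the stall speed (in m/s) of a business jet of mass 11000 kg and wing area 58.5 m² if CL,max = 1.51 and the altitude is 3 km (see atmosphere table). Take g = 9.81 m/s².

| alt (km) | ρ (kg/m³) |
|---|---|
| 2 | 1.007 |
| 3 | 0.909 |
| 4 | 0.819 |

At 3 km, from the table: ρ = 0.909 kg/m³.
Weight W = mg = 11000 × 9.81 = 1.079×10^5 N.
V_stall = √(2W/(ρ·S·CL,max)) = √(2 × 1.079×10^5 / (0.909 × 58.5 × 1.51))
V_stall = √2688 = 51.8 m/s

V_stall = 51.8 m/s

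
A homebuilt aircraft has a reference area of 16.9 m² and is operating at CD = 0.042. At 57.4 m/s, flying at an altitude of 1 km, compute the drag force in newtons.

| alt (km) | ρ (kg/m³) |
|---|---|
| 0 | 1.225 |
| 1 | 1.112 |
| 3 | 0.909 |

At 1 km, from the table: ρ = 1.112 kg/m³.
Dynamic pressure q = ½ρv² = ½ × 1.112 × 57.4² = 1832 Pa.
D = q·S·CD = 1832 × 16.9 × 0.042 = 1300 N

D = 1300 N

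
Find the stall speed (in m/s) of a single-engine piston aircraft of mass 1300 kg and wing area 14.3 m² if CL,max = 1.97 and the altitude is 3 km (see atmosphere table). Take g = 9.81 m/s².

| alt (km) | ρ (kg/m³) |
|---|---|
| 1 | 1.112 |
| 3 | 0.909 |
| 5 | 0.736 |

At 3 km, from the table: ρ = 0.909 kg/m³.
Stall occurs when L = W at CL,max. W = mg = 1300 × 9.81 = 12750 N.
From L = ½ρV²S·CL,max = W: V_stall = √(2W/(ρSCL,max)) = √(2·12750/(0.909·14.3·1.97))
V_stall = √996 = 31.6 m/s

V_stall = 31.6 m/s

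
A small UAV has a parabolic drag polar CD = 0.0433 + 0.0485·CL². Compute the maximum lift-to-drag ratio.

For CD = CD0 + K·CL², (L/D)max occurs at CL* = √(CD0/K) and equals 1/(2√(K·CD0)).
(L/D)max = 1/(2√(0.0485 × 0.0433)) = 1/(2 × 0.04583) = 10.9

(L/D)max = 10.9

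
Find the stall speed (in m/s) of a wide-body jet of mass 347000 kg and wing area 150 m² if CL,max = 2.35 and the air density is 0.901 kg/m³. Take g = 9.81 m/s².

V_stall = 146 m/s

At stall, lift equals weight: L = W = m·g = 347000 × 9.81 = 3.404×10^6 N.
From L = ½ρV²S·CL,max = W: V_stall = √(2W/(ρSCL,max)) = √(2·3.404×10^6/(0.901·150·2.35))
V_stall = √21440 = 146 m/s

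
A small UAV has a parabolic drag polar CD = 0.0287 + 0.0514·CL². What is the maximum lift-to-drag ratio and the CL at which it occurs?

(L/D)max = 13, at CL = 0.747

For CD = CD0 + K·CL², (L/D)max occurs at CL* = √(CD0/K) and equals 1/(2√(K·CD0)).
(L/D)max = 1/(2√(0.0514 × 0.0287)) = 1/(2 × 0.03841) = 13
CL* = √(0.0287/0.0514) = 0.747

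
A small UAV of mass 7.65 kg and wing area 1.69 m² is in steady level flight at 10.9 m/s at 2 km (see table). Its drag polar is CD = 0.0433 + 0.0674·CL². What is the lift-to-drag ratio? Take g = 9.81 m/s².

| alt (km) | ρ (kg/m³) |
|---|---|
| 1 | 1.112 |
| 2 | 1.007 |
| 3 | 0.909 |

L/D = 9.23

At 2 km, from the table: ρ = 1.007 kg/m³.
Level flight ⇒ L = W = m·g = 7.65 × 9.81 = 75.047 N.
Dynamic pressure q = 0.5 × 1.007 × 10.9² = 59.82 Pa.
CL = 2W/(ρv²S) = 2×75.047/(1.007×10.9²×1.69) = 0.7423.
CD = 0.0433 + 0.0674 × 0.7423² = 0.08044.
L/D = CL/CD = 0.7423 / 0.08044 = 9.23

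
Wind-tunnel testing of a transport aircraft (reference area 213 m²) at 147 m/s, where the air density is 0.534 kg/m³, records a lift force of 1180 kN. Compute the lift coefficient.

CL = 0.96

From L = ½ρv²S·CL, rearranging gives CL = 2L/(ρv²S).
CL = 2 × 1.18×10^6 / (0.534 × 147² × 213) = 0.96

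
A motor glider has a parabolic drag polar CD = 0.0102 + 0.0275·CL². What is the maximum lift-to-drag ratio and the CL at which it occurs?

(L/D)max = 29.9, at CL = 0.609

For CD = CD0 + K·CL², (L/D)max occurs at CL* = √(CD0/K) and equals 1/(2√(K·CD0)).
(L/D)max = 1/(2√(0.0275 × 0.0102)) = 1/(2 × 0.01675) = 29.9
CL* = √(0.0102/0.0275) = 0.609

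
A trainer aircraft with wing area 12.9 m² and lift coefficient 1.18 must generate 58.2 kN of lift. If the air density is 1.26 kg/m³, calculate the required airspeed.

L = ½ρv²S·CL ⇒ v = √(2L/(ρ·S·CL))
v = √(2 × 58200 / (1.26 × 12.9 × 1.18)) = √6069 = 77.9 m/s

v = 77.9 m/s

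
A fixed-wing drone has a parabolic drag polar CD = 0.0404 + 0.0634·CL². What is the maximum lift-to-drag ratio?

For CD = CD0 + K·CL², (L/D)max occurs at CL* = √(CD0/K) and equals 1/(2√(K·CD0)).
(L/D)max = 1/(2√(0.0634 × 0.0404)) = 1/(2 × 0.05061) = 9.88

(L/D)max = 9.88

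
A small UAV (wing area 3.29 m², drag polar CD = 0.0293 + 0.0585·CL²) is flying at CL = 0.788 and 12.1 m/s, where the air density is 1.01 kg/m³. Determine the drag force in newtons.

CD = 0.0293 + 0.0585 × 0.788² = 0.06563
D = ½ρv²S·CD = ½ × 1.01 × 12.1² × 3.29 × 0.06563 = 16 N

D = 16 N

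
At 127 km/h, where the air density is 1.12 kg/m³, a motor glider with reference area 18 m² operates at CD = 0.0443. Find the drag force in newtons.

D = 556 N

Convert speed: v = 127 km/h ÷ 3.6 = 35.28 m/s.
Dynamic pressure q = ½ρv² = ½ × 1.12 × 35.28² = 696.9 Pa.
D = q·S·CD = 696.9 × 18 × 0.0443 = 556 N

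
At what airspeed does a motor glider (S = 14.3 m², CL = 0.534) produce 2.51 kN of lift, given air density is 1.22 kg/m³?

L = ½ρv²S·CL ⇒ v = √(2L/(ρ·S·CL))
v = √(2 × 2510 / (1.22 × 14.3 × 0.534)) = √538.8 = 23.2 m/s

v = 23.2 m/s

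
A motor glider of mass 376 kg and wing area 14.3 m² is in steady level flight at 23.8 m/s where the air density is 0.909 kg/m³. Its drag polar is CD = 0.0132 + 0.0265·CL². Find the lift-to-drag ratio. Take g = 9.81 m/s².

Level flight ⇒ L = W = m·g = 376 × 9.81 = 3688.6 N.
Dynamic pressure q = 0.5 × 0.909 × 23.8² = 257.4 Pa.
Required CL = L/(qS) = 3688.6/(257.4·14.3) = 1.002.
CD = 0.0132 + 0.0265 × 1.002² = 0.0398.
L/D = CL/CD = 1.002 / 0.0398 = 25.2

L/D = 25.2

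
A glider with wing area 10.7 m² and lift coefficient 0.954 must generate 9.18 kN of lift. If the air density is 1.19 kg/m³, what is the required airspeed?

L = ½ρv²S·CL ⇒ v = √(2L/(ρ·S·CL))
v = √(2 × 9180 / (1.19 × 10.7 × 0.954)) = √1511 = 38.9 m/s

v = 38.9 m/s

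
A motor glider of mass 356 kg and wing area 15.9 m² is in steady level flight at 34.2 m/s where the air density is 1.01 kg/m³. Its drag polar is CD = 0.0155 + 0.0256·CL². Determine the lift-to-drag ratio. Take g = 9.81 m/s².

L/D = 19.5

In steady level flight, lift balances weight: W = mg = 356 × 9.81 = 3492.4 N.
q = ½ρv² = ½ × 1.01 × 34.2² = 590.7 Pa.
CL = 2W/(ρv²S) = 2×3492.4/(1.01×34.2²×15.9) = 0.3719.
CD = 0.0155 + 0.0256 × 0.3719² = 0.01904.
L/D = CL/CD = 0.3719 / 0.01904 = 19.5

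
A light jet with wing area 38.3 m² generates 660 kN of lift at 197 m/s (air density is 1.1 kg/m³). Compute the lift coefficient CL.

From L = ½ρv²S·CL, rearranging gives CL = 2L/(ρv²S).
CL = 2 × 6.6×10^5 / (1.1 × 197² × 38.3) = 0.807

CL = 0.807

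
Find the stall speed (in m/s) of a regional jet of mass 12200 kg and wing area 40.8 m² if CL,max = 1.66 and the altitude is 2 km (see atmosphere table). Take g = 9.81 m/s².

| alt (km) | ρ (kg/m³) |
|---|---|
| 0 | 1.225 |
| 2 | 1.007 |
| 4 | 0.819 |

V_stall = 59.2 m/s

At 2 km, from the table: ρ = 1.007 kg/m³.
Stall occurs when L = W at CL,max. W = mg = 12200 × 9.81 = 1.197×10^5 N.
From L = ½ρV²S·CL,max = W: V_stall = √(2W/(ρSCL,max)) = √(2·1.197×10^5/(1.007·40.8·1.66))
V_stall = √3510 = 59.2 m/s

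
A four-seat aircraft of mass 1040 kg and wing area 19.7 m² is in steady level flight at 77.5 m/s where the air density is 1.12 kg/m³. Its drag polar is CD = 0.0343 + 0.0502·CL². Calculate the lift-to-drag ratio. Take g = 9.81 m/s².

L/D = 4.34

Level flight ⇒ L = W = m·g = 1040 × 9.81 = 10202 N.
Dynamic pressure q = 0.5 × 1.12 × 77.5² = 3364 Pa.
Required CL = L/(qS) = 10202/(3364·19.7) = 0.154.
CD = 0.0343 + 0.0502 × 0.154² = 0.03549.
L/D = CL/CD = 0.154 / 0.03549 = 4.34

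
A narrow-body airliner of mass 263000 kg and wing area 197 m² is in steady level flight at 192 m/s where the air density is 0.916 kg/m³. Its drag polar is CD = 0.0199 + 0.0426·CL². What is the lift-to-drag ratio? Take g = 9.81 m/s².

L/D = 17

In steady level flight, lift balances weight: W = mg = 263000 × 9.81 = 2.58×10^6 N.
Dynamic pressure q = 0.5 × 0.916 × 192² = 16880 Pa.
Required CL = L/(qS) = 2.58×10^6/(16880·197) = 0.7757.
CD = 0.0199 + 0.0426 × 0.7757² = 0.04553.
L/D = CL/CD = 0.7757 / 0.04553 = 17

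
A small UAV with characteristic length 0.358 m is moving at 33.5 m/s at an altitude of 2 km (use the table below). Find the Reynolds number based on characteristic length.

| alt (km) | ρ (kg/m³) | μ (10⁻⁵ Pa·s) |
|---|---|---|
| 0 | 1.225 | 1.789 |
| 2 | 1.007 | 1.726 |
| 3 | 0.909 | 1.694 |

At 2 km, from the table: ρ = 1.007 kg/m³, μ = 1.726×10⁻⁵ Pa·s.
Re = ρ·v·c/μ = 1.007 × 33.5 × 0.358 / (1.726×10⁻⁵) = 7×10^5

Re = 7×10^5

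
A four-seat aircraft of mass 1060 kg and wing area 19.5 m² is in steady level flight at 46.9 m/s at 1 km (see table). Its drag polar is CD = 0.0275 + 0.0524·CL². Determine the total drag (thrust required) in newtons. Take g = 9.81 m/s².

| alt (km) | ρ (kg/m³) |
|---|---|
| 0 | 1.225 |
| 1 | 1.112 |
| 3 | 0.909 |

D = 893 N

At 1 km, from the table: ρ = 1.112 kg/m³.
Weight W = mg = 1060 × 9.81 = 10399 N; in level flight L = W.
q = ½ρv² = ½ × 1.112 × 46.9² = 1223 Pa.
Required CL = L/(qS) = 10399/(1223·19.5) = 0.436.
CD = 0.0275 + 0.0524 × 0.436² = 0.03746.
D = q·S·CD = 1223 × 19.5 × 0.03746 = 893.4 N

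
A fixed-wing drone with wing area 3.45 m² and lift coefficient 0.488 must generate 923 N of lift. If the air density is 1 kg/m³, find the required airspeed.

L = ½ρv²S·CL ⇒ v = √(2L/(ρ·S·CL))
v = √(2 × 923 / (1 × 3.45 × 0.488)) = √1096 = 33.1 m/s

v = 33.1 m/s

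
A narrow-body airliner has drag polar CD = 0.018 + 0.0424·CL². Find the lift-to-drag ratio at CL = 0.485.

L/D = 17.3

CD = 0.018 + 0.0424 × 0.485² = 0.02797
L/D = CL/CD = 0.485 / 0.02797 = 17.3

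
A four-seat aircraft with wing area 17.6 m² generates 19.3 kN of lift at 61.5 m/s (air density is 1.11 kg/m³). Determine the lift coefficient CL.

From L = ½ρv²S·CL, rearranging gives CL = 2L/(ρv²S).
CL = 2 × 19300 / (1.11 × 61.5² × 17.6) = 0.522

CL = 0.522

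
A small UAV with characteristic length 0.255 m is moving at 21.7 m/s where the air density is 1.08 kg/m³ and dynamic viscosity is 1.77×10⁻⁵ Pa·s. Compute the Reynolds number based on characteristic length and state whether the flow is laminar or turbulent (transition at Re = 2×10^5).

Re = 3.38×10^5 (turbulent)

Re = ρ·v·c/μ = 1.08 × 21.7 × 0.255 / (1.77×10⁻⁵) = 3.38×10^5
Since 3.38×10^5 > 2×10^5, the flow is turbulent.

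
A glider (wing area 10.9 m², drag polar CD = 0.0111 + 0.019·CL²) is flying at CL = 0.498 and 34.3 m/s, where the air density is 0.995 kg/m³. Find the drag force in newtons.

CD = 0.0111 + 0.019 × 0.498² = 0.01581
D = ½ρv²S·CD = ½ × 0.995 × 34.3² × 10.9 × 0.01581 = 101 N

D = 101 N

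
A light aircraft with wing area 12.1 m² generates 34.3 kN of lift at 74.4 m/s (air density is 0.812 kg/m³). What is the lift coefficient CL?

From L = ½ρv²S·CL, rearranging gives CL = 2L/(ρv²S).
CL = 2 × 34300 / (0.812 × 74.4² × 12.1) = 1.26

CL = 1.26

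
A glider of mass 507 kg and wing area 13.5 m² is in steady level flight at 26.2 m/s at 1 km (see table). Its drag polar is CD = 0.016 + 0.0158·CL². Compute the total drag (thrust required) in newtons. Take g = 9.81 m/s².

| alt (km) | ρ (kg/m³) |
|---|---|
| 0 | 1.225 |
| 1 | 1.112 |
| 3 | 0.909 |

At 1 km, from the table: ρ = 1.112 kg/m³.
Level flight ⇒ L = W = m·g = 507 × 9.81 = 4973.7 N.
q = ½ρv² = ½ × 1.112 × 26.2² = 381.7 Pa.
CL = W/(q·S) = 4973.7 / (381.7 × 13.5) = 0.9653.
CD = 0.016 + 0.0158 × 0.9653² = 0.03072.
D = q·S·CD = 381.7 × 13.5 × 0.03072 = 158.3 N

D = 158 N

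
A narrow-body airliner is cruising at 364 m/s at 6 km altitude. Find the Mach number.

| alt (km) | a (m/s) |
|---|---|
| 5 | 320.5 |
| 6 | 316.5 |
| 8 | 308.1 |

M = 1.15

At 6 km, from the table: a = 316.5 m/s.
M = v/a = 364 / 316.5 = 1.15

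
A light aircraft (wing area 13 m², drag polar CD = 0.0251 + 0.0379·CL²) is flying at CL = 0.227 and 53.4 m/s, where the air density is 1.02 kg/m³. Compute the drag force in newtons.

D = 511 N

CD = 0.0251 + 0.0379 × 0.227² = 0.02705
D = ½ρv²S·CD = ½ × 1.02 × 53.4² × 13 × 0.02705 = 511 N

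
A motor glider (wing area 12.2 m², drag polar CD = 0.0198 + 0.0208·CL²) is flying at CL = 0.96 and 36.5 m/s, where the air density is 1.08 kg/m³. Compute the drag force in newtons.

D = 342 N

CD = 0.0198 + 0.0208 × 0.96² = 0.03897
D = ½ρv²S·CD = ½ × 1.08 × 36.5² × 12.2 × 0.03897 = 342 N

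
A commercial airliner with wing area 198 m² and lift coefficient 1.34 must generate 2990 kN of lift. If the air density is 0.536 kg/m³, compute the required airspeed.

v = 205 m/s

L = ½ρv²S·CL ⇒ v = √(2L/(ρ·S·CL))
v = √(2 × 2.99×10^6 / (0.536 × 198 × 1.34)) = √42050 = 205 m/s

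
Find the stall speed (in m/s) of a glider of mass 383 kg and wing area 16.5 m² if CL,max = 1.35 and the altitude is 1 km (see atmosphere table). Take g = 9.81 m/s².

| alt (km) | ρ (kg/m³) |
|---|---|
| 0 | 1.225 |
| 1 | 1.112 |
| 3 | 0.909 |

At 1 km, from the table: ρ = 1.112 kg/m³.
Stall occurs when L = W at CL,max. W = mg = 383 × 9.81 = 3757 N.
From L = ½ρV²S·CL,max = W: V_stall = √(2W/(ρSCL,max)) = √(2·3757/(1.112·16.5·1.35))
V_stall = √303.4 = 17.4 m/s

V_stall = 17.4 m/s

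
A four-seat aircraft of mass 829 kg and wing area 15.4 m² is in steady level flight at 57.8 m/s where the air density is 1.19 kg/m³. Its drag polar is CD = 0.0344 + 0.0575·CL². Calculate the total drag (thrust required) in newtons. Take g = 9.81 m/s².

Weight W = mg = 829 × 9.81 = 8132.5 N; in level flight L = W.
q = ½ρv² = ½ × 1.19 × 57.8² = 1988 Pa.
CL = 2W/(ρv²S) = 2×8132.5/(1.19×57.8²×15.4) = 0.2657.
CD = 0.0344 + 0.0575 × 0.2657² = 0.03846.
D = q·S·CD = 1988 × 15.4 × 0.03846 = 1177 N

D = 1180 N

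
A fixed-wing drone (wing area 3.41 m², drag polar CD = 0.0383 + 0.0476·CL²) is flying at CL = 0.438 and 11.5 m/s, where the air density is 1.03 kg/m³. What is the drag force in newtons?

CD = 0.0383 + 0.0476 × 0.438² = 0.04743
D = ½ρv²S·CD = ½ × 1.03 × 11.5² × 3.41 × 0.04743 = 11 N

D = 11 N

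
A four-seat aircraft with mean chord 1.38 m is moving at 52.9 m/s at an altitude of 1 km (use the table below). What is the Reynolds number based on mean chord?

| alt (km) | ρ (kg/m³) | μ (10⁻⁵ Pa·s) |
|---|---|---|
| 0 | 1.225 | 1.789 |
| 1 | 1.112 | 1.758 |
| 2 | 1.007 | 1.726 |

At 1 km, from the table: ρ = 1.112 kg/m³, μ = 1.758×10⁻⁵ Pa·s.
Re = ρ·v·c/μ = 1.112 × 52.9 × 1.38 / (1.758×10⁻⁵) = 4.62×10^6

Re = 4.62×10^6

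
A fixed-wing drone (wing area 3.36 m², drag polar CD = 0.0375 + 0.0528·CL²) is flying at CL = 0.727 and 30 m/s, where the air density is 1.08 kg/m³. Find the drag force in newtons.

CD = 0.0375 + 0.0528 × 0.727² = 0.06541
D = ½ρv²S·CD = ½ × 1.08 × 30² × 3.36 × 0.06541 = 107 N

D = 107 N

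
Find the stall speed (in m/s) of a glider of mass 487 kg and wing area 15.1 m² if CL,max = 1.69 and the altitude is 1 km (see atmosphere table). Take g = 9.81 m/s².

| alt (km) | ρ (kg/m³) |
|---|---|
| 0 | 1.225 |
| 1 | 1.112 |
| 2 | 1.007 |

V_stall = 18.3 m/s

At 1 km, from the table: ρ = 1.112 kg/m³.
Stall occurs when L = W at CL,max. W = mg = 487 × 9.81 = 4777 N.
From L = ½ρV²S·CL,max = W: V_stall = √(2W/(ρSCL,max)) = √(2·4777/(1.112·15.1·1.69))
V_stall = √336.7 = 18.3 m/s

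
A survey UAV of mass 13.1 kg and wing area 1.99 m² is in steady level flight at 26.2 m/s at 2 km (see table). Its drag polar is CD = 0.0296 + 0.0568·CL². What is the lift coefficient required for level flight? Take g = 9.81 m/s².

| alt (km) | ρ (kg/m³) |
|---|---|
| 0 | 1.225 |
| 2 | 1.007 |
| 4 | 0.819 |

At 2 km, from the table: ρ = 1.007 kg/m³.
In steady level flight, lift balances weight: W = mg = 13.1 × 9.81 = 128.51 N.
q = ½ρv² = ½ × 1.007 × 26.2² = 345.6 Pa.
CL = W/(q·S) = 128.51 / (345.6 × 1.99) = 0.1868.

CL = 0.187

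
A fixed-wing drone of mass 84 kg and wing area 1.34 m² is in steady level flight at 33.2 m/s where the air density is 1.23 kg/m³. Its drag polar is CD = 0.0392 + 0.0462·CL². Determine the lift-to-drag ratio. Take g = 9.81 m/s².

L/D = 11.7

In steady level flight, lift balances weight: W = mg = 84 × 9.81 = 824.04 N.
Dynamic pressure q = 0.5 × 1.23 × 33.2² = 677.9 Pa.
CL = 2W/(ρv²S) = 2×824.04/(1.23×33.2²×1.34) = 0.9072.
CD = 0.0392 + 0.0462 × 0.9072² = 0.07722.
L/D = CL/CD = 0.9072 / 0.07722 = 11.7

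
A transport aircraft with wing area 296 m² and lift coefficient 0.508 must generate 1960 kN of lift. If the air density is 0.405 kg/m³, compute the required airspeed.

v = 254 m/s

L = ½ρv²S·CL ⇒ v = √(2L/(ρ·S·CL))
v = √(2 × 1.96×10^6 / (0.405 × 296 × 0.508)) = √64370 = 254 m/s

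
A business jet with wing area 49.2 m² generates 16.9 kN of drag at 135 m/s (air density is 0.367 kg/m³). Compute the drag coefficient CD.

CD = 0.103

From D = ½ρv²S·CD, rearranging gives CD = 2D/(ρv²S).
CD = 2 × 16900 / (0.367 × 135² × 49.2) = 0.103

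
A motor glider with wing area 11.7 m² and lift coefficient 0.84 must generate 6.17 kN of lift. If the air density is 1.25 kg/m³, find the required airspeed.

v = 31.7 m/s

L = ½ρv²S·CL ⇒ v = √(2L/(ρ·S·CL))
v = √(2 × 6170 / (1.25 × 11.7 × 0.84)) = √1004 = 31.7 m/s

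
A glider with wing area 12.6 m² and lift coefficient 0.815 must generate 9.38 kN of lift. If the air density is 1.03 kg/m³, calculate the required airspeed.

v = 42.1 m/s

L = ½ρv²S·CL ⇒ v = √(2L/(ρ·S·CL))
v = √(2 × 9380 / (1.03 × 12.6 × 0.815)) = √1774 = 42.1 m/s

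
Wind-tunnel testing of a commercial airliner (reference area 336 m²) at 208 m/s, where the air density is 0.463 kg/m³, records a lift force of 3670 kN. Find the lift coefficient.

From L = ½ρv²S·CL, rearranging gives CL = 2L/(ρv²S).
CL = 2 × 3.67×10^6 / (0.463 × 208² × 336) = 1.09

CL = 1.09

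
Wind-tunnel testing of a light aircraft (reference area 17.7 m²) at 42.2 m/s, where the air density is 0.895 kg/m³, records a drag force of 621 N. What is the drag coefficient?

CD = 0.044

From D = ½ρv²S·CD, rearranging gives CD = 2D/(ρv²S).
CD = 2 × 621 / (0.895 × 42.2² × 17.7) = 0.044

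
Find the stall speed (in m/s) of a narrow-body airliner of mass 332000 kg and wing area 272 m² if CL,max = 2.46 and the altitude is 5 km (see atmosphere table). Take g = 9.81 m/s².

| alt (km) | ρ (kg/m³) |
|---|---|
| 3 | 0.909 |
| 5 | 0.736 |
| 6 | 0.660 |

At 5 km, from the table: ρ = 0.736 kg/m³.
Weight W = mg = 332000 × 9.81 = 3.257×10^6 N.
V_stall = √(2W/(ρ·S·CL,max)) = √(2 × 3.257×10^6 / (0.736 × 272 × 2.46))
V_stall = √13230 = 115 m/s

V_stall = 115 m/s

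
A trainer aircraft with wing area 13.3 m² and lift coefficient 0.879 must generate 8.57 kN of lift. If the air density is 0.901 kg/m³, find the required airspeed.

L = ½ρv²S·CL ⇒ v = √(2L/(ρ·S·CL))
v = √(2 × 8570 / (0.901 × 13.3 × 0.879)) = √1627 = 40.3 m/s

v = 40.3 m/s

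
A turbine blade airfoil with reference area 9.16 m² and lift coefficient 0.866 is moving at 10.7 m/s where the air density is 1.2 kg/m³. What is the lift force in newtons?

L = 545 N

Dynamic pressure q = ½ρv² = ½ × 1.2 × 10.7² = 68.69 Pa.
L = q·S·CL = 68.69 × 9.16 × 0.866 = 545 N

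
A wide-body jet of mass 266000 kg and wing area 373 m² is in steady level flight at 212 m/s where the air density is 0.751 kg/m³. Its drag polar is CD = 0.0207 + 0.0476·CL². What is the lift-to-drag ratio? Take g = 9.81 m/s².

In steady level flight, lift balances weight: W = mg = 266000 × 9.81 = 2.6095×10^6 N.
q = ½ρv² = ½ × 0.751 × 212² = 16880 Pa.
CL = 2W/(ρv²S) = 2×2.6095×10^6/(0.751×212²×373) = 0.4145.
CD = 0.0207 + 0.0476 × 0.4145² = 0.02888.
L/D = CL/CD = 0.4145 / 0.02888 = 14.4

L/D = 14.4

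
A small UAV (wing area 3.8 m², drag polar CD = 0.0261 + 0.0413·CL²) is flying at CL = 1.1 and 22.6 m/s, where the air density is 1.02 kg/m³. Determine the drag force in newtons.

CD = 0.0261 + 0.0413 × 1.1² = 0.07607
D = ½ρv²S·CD = ½ × 1.02 × 22.6² × 3.8 × 0.07607 = 75.3 N

D = 75.3 N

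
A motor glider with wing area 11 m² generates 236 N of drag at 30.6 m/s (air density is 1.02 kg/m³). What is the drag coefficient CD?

CD = 0.0449

From D = ½ρv²S·CD, rearranging gives CD = 2D/(ρv²S).
CD = 2 × 236 / (1.02 × 30.6² × 11) = 0.0449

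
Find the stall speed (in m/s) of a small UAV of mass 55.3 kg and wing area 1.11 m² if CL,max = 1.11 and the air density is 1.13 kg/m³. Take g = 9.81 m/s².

V_stall = 27.9 m/s

Weight W = mg = 55.3 × 9.81 = 542.5 N.
From L = ½ρV²S·CL,max = W: V_stall = √(2W/(ρSCL,max)) = √(2·542.5/(1.13·1.11·1.11))
V_stall = √779.3 = 27.9 m/s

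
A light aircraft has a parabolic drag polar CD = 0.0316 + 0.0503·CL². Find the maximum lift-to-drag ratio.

(L/D)max = 12.5

For CD = CD0 + K·CL², (L/D)max occurs at CL* = √(CD0/K) and equals 1/(2√(K·CD0)).
(L/D)max = 1/(2√(0.0503 × 0.0316)) = 1/(2 × 0.03987) = 12.5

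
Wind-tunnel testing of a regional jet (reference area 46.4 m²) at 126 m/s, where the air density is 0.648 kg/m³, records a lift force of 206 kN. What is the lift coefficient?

CL = 0.863

From L = ½ρv²S·CL, rearranging gives CL = 2L/(ρv²S).
CL = 2 × 2.06×10^5 / (0.648 × 126² × 46.4) = 0.863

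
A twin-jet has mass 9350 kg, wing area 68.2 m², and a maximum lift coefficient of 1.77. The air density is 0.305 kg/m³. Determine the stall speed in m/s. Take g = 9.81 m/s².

Weight W = mg = 9350 × 9.81 = 91720 N.
V_stall = √(2W/(ρ·S·CL,max)) = √(2 × 91720 / (0.305 × 68.2 × 1.77))
V_stall = √4983 = 70.6 m/s

V_stall = 70.6 m/s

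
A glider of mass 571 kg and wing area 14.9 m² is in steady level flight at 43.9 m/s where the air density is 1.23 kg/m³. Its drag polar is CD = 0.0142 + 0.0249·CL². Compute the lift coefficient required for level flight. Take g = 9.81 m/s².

Weight W = mg = 571 × 9.81 = 5601.5 N; in level flight L = W.
Dynamic pressure q = 0.5 × 1.23 × 43.9² = 1185 Pa.
CL = W/(q·S) = 5601.5 / (1185 × 14.9) = 0.3172.

CL = 0.317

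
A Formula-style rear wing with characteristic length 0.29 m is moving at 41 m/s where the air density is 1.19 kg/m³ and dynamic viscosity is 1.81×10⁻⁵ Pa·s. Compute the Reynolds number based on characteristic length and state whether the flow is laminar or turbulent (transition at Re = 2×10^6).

Re = ρ·v·c/μ = 1.19 × 41 × 0.29 / (1.81×10⁻⁵) = 7.82×10^5
Since 7.82×10^5 < 2×10^6, the flow is laminar.

Re = 7.82×10^5 (laminar)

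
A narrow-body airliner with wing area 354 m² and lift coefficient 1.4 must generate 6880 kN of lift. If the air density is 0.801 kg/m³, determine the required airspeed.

L = ½ρv²S·CL ⇒ v = √(2L/(ρ·S·CL))
v = √(2 × 6.88×10^6 / (0.801 × 354 × 1.4)) = √34660 = 186 m/s

v = 186 m/s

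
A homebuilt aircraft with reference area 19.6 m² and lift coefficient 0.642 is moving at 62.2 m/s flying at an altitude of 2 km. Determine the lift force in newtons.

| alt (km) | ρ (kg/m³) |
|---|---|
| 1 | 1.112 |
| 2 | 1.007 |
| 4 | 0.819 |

At 2 km, from the table: ρ = 1.007 kg/m³.
L = ½ρv²S·CL = ½ × 1.007 × 62.2² × 19.6 × 0.642 = 24500 N ≈ 24.5 kN

L = 24500 N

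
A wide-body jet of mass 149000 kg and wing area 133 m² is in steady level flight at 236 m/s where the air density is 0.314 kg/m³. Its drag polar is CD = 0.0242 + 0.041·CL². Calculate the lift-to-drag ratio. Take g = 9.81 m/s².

Weight W = mg = 149000 × 9.81 = 1.4617×10^6 N; in level flight L = W.
q = ½ρv² = ½ × 0.314 × 236² = 8744 Pa.
CL = 2W/(ρv²S) = 2×1.4617×10^6/(0.314×236²×133) = 1.257.
CD = 0.0242 + 0.041 × 1.257² = 0.08897.
L/D = CL/CD = 1.257 / 0.08897 = 14.1

L/D = 14.1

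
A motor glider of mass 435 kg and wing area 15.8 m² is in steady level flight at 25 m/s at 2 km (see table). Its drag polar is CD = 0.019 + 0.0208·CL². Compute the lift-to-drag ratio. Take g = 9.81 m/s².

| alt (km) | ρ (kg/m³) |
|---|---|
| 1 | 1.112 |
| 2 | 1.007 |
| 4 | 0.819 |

At 2 km, from the table: ρ = 1.007 kg/m³.
In steady level flight, lift balances weight: W = mg = 435 × 9.81 = 4267.4 N.
q = ½ρv² = ½ × 1.007 × 25² = 314.7 Pa.
CL = 2W/(ρv²S) = 2×4267.4/(1.007×25²×15.8) = 0.8583.
CD = 0.019 + 0.0208 × 0.8583² = 0.03432.
L/D = CL/CD = 0.8583 / 0.03432 = 25

L/D = 25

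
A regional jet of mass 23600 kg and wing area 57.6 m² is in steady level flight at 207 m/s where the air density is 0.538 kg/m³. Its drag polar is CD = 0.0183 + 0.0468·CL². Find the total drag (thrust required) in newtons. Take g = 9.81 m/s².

In steady level flight, lift balances weight: W = mg = 23600 × 9.81 = 2.3152×10^5 N.
q = ½ρv² = ½ × 0.538 × 207² = 11530 Pa.
Required CL = L/(qS) = 2.3152×10^5/(11530·57.6) = 0.3487.
CD = 0.0183 + 0.0468 × 0.3487² = 0.02399.
D = q·S·CD = 11530 × 57.6 × 0.02399 = 15930 N

D = 15900 N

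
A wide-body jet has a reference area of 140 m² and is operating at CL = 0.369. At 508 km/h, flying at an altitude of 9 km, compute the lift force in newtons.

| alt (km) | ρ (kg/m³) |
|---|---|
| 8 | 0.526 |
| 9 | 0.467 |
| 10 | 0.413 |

At 9 km, from the table: ρ = 0.467 kg/m³.
Convert speed: v = 508 km/h ÷ 3.6 = 141.1 m/s.
Dynamic pressure q = ½ρv² = ½ × 0.467 × 141.1² = 4650 Pa.
L = q·S·CL = 4650 × 140 × 0.369 = 2.4×10^5 N ≈ 240 kN

L = 2.4×10^5 N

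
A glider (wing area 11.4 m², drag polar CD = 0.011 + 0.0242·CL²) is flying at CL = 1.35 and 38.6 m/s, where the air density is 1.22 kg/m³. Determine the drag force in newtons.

CD = 0.011 + 0.0242 × 1.35² = 0.0551
D = ½ρv²S·CD = ½ × 1.22 × 38.6² × 11.4 × 0.0551 = 571 N

D = 571 N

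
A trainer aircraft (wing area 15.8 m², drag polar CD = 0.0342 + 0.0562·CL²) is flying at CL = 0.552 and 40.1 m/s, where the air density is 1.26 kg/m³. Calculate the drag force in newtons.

D = 822 N

CD = 0.0342 + 0.0562 × 0.552² = 0.05132
D = ½ρv²S·CD = ½ × 1.26 × 40.1² × 15.8 × 0.05132 = 822 N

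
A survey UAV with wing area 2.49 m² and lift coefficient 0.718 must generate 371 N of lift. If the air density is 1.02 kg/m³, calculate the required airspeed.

v = 20.2 m/s

L = ½ρv²S·CL ⇒ v = √(2L/(ρ·S·CL))
v = √(2 × 371 / (1.02 × 2.49 × 0.718)) = √406.9 = 20.2 m/s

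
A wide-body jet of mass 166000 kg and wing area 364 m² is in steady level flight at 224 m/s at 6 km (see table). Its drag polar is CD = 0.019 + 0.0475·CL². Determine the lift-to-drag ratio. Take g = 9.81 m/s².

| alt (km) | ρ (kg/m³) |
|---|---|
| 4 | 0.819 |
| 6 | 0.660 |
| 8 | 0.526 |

L/D = 12

At 6 km, from the table: ρ = 0.660 kg/m³.
Level flight ⇒ L = W = m·g = 166000 × 9.81 = 1.6285×10^6 N.
q = ½ρv² = ½ × 0.66 × 224² = 16560 Pa.
CL = 2W/(ρv²S) = 2×1.6285×10^6/(0.66×224²×364) = 0.2702.
CD = 0.019 + 0.0475 × 0.2702² = 0.02247.
L/D = CL/CD = 0.2702 / 0.02247 = 12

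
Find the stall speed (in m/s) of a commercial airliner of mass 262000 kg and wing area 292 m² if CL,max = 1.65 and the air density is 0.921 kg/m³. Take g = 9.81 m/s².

V_stall = 108 m/s

At stall, lift equals weight: L = W = m·g = 262000 × 9.81 = 2.57×10^6 N.
From L = ½ρV²S·CL,max = W: V_stall = √(2W/(ρSCL,max)) = √(2·2.57×10^6/(0.921·292·1.65))
V_stall = √11580 = 108 m/s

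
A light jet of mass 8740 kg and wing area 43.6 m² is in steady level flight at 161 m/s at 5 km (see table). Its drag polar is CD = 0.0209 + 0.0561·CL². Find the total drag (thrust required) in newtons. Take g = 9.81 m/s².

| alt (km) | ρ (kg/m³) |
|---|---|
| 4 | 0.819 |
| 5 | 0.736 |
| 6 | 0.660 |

D = 9680 N

At 5 km, from the table: ρ = 0.736 kg/m³.
Level flight ⇒ L = W = m·g = 8740 × 9.81 = 85739 N.
Dynamic pressure q = 0.5 × 0.736 × 161² = 9539 Pa.
Required CL = L/(qS) = 85739/(9539·43.6) = 0.2062.
CD = 0.0209 + 0.0561 × 0.2062² = 0.02328.
D = q·S·CD = 9539 × 43.6 × 0.02328 = 9684 N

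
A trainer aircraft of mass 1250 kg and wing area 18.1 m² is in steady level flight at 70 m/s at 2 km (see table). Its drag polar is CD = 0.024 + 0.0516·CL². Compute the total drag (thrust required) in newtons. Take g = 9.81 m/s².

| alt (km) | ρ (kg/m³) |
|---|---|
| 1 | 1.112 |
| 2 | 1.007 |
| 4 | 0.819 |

At 2 km, from the table: ρ = 1.007 kg/m³.
Weight W = mg = 1250 × 9.81 = 12262 N; in level flight L = W.
q = ½ρv² = ½ × 1.007 × 70² = 2467 Pa.
Required CL = L/(qS) = 12262/(2467·18.1) = 0.2746.
CD = 0.024 + 0.0516 × 0.2746² = 0.02789.
D = q·S·CD = 2467 × 18.1 × 0.02789 = 1245 N

D = 1250 N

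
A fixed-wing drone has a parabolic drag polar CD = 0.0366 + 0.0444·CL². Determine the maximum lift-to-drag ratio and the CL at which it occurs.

(L/D)max = 12.4, at CL = 0.908

For CD = CD0 + K·CL², (L/D)max occurs at CL* = √(CD0/K) and equals 1/(2√(K·CD0)).
(L/D)max = 1/(2√(0.0444 × 0.0366)) = 1/(2 × 0.04031) = 12.4
CL* = √(0.0366/0.0444) = 0.908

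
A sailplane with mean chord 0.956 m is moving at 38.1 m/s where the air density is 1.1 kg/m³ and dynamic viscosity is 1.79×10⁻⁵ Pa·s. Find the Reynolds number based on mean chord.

Re = ρ·v·c/μ = 1.1 × 38.1 × 0.956 / (1.79×10⁻⁵) = 2.24×10^6

Re = 2.24×10^6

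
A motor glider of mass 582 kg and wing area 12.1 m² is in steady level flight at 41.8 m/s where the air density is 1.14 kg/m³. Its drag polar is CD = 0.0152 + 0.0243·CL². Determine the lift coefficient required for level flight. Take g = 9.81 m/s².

CL = 0.474

In steady level flight, lift balances weight: W = mg = 582 × 9.81 = 5709.4 N.
q = ½ρv² = ½ × 1.14 × 41.8² = 995.9 Pa.
CL = W/(q·S) = 5709.4 / (995.9 × 12.1) = 0.4738.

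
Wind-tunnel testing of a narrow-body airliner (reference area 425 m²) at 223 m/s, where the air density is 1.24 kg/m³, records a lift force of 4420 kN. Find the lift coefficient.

CL = 0.337

From L = ½ρv²S·CL, rearranging gives CL = 2L/(ρv²S).
CL = 2 × 4.42×10^6 / (1.24 × 223² × 425) = 0.337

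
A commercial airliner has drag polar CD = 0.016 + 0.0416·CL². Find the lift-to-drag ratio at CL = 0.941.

L/D = 17.8

CD = 0.016 + 0.0416 × 0.941² = 0.05284
L/D = CL/CD = 0.941 / 0.05284 = 17.8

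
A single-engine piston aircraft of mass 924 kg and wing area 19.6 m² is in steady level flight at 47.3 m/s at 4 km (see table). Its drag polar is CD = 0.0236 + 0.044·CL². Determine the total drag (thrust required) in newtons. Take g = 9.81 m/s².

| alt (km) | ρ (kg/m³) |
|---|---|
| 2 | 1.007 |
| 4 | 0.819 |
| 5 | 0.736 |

D = 625 N

At 4 km, from the table: ρ = 0.819 kg/m³.
Weight W = mg = 924 × 9.81 = 9064.4 N; in level flight L = W.
q = ½ρv² = ½ × 0.819 × 47.3² = 916.2 Pa.
CL = W/(q·S) = 9064.4 / (916.2 × 19.6) = 0.5048.
CD = 0.0236 + 0.044 × 0.5048² = 0.03481.
D = q·S·CD = 916.2 × 19.6 × 0.03481 = 625.1 N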